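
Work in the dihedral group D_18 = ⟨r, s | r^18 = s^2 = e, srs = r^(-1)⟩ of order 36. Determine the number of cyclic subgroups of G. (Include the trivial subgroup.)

24

A cyclic subgroup of order d is generated by each of its φ(d) elements of order d, so the cyclic subgroups of order d number (#elements of order d)/φ(d).
Cyclic subgroups by order — order 1: 1; order 2: 19; order 3: 1; order 6: 1; order 9: 1; order 18: 1.
Total: 24.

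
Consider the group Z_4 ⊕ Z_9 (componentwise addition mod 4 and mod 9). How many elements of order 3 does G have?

2

An element (a,b) has order lcm(ord(a), ord(b)); count pairs with lcm equal to 3.
Enumerating gives 2 such elements.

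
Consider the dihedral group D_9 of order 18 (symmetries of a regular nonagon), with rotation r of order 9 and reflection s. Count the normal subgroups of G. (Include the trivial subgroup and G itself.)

4

G has 16 subgroups. Checking conjugation-invariance by order — order 1: 1/1 normal; order 2: 0/9 normal; order 3: 1/1 normal; order 6: 0/3 normal; order 9: 1/1 normal; order 18: 1/1 normal.
Total normal subgroups: 4.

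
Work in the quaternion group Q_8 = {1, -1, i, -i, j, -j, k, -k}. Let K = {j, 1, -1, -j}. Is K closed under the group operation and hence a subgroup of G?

Yes

|K| = 4 divides |G| = 8, consistent with Lagrange.
K contains the identity, every element's inverse is in K, and K is closed under ·: it is a subgroup.
In fact K = ⟨j⟩.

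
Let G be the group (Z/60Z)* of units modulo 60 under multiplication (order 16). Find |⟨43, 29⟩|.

|⟨43⟩| = 4 and |⟨29⟩| = 2, so |H| is a multiple of lcm(4, 2) = 4 and divides |G| = 16.
Closing under the operation: H = {1, 7, 23, 29, 41, 43, 47, 49}, so |H| = 8.

8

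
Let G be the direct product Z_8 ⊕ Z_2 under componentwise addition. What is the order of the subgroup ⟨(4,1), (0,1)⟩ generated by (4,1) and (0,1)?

4

|⟨(4,1)⟩| = 2 and |⟨(0,1)⟩| = 2, so |H| is a multiple of lcm(2, 2) = 2 and divides |G| = 16.
Closing under the operation: H = {(0,0), (0,1), (4,0), (4,1)}, so |H| = 4.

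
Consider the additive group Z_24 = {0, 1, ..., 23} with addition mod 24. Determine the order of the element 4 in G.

In Z_24, the order of an element a is n/gcd(a, n).
gcd(4, 24) = 4, so |⟨4⟩| = 24/4 = 6.

6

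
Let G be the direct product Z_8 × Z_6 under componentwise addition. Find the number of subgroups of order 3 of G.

|G| = 48 and 3 | 48, so subgroups of order 3 are possible by Lagrange.
The subgroups of order 3 are: {(0,0), (0,2), (0,4)}.
So G has 1 subgroup of order 3.

1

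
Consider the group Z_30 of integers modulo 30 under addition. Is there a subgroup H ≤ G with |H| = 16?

16 does not divide |G| = 30, so by Lagrange no subgroup of order 16 exists.

No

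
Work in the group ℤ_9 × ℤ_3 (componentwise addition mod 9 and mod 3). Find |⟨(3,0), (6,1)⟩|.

|⟨(3,0)⟩| = 3 and |⟨(6,1)⟩| = 3, so |H| is a multiple of lcm(3, 3) = 3 and divides |G| = 27.
Closing under the operation: H = {(0,0), (0,1), (0,2), (3,0), (3,1), (3,2), (6,0), (6,1), (6,2)}, so |H| = 9.

9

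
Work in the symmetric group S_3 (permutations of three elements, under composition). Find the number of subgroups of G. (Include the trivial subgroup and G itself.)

|G| = 6, so by Lagrange every subgroup order divides 6. Divisors: 1, 2, 3, 6.
Subgroups by order — order 1: 1; order 2: 3; order 3: 1; order 6: 1.
Total: 1 + 3 + 1 + 1 = 6.

6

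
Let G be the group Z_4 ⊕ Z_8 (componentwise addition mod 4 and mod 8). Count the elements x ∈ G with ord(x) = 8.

16

An element (a,b) has order lcm(ord(a), ord(b)); count pairs with lcm equal to 8.
Enumerating gives 16 such elements.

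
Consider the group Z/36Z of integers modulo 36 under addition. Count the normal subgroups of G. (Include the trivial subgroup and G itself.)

9

G is abelian, so every subgroup is normal.
G has 9 subgroups in total, hence 9 normal subgroups.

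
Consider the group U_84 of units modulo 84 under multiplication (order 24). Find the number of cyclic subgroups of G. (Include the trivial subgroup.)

Each element a generates a cyclic subgroup ⟨a⟩; distinct elements may generate the same one (a cyclic group of order d has φ(d) generators).
Cyclic subgroups by order — order 1: 1; order 2: 7; order 3: 1; order 6: 7.
Total: 16.

16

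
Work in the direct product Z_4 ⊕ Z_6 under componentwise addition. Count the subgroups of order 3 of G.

1

|G| = 24 and 3 | 24, so subgroups of order 3 are possible by Lagrange.
The subgroups of order 3 are: {(0,0), (0,2), (0,4)}.
So G has 1 subgroup of order 3.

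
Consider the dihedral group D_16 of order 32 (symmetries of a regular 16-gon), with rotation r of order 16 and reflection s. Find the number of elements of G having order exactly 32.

No element of G has order 32 (even though 32 | 32).

0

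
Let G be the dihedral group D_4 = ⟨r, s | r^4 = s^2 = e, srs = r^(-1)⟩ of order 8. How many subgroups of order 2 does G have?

5

|G| = 8 and 2 | 8, so subgroups of order 2 are possible by Lagrange.
The subgroups of order 2 are: {e, r^2}; {e, r^2s}; {e, r^3s}; {e, rs}; … (5 in all).
So G has 5 subgroups of order 2.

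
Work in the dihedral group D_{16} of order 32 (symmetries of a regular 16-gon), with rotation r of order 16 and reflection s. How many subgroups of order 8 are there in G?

5

|G| = 32 and 8 | 32, so subgroups of order 8 are possible by Lagrange.
The subgroups of order 8 are: {e, r^2, r^4, r^6, r^8, r^10, r^12, r^14}; {e, r^4, r^8, r^12, r^2s, r^6s, r^10s, r^14s}; {e, r^4, r^8, r^12, r^3s, r^7s, r^11s, r^15s}; {e, r^4, r^8, r^12, s, r^4s, r^8s, r^12s}; … (5 in all).
So G has 5 subgroups of order 8.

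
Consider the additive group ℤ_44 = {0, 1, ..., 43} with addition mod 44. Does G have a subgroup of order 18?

No

18 does not divide |G| = 44, so by Lagrange no subgroup of order 18 exists.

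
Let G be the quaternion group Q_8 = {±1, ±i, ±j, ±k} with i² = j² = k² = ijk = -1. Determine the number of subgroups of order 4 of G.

|G| = 8 and 4 | 8, so subgroups of order 4 are possible by Lagrange.
The subgroups of order 4 are: {1, -1, i, -i}; {1, -1, j, -j}; {1, -1, k, -k}.
So G has 3 subgroups of order 4.

3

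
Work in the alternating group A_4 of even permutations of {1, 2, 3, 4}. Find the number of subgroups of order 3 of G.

4

|G| = 12 and 3 | 12, so subgroups of order 3 are possible by Lagrange.
The subgroups of order 3 are: {e, (1 2 3), (1 3 2)}; {e, (1 2 4), (1 4 2)}; {e, (1 3 4), (1 4 3)}; {e, (2 3 4), (2 4 3)}.
So G has 4 subgroups of order 3.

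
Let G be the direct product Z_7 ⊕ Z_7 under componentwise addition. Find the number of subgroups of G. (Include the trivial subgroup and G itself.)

|G| = 49, so by Lagrange every subgroup order divides 49. Divisors: 1, 7, 49.
Subgroups by order — order 1: 1; order 7: 8; order 49: 1.
Total: 1 + 8 + 1 = 10.

10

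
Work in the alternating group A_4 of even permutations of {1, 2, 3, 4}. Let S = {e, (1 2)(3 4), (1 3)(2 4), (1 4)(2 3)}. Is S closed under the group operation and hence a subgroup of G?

Yes

|S| = 4 divides |G| = 12, consistent with Lagrange.
S contains the identity, every element's inverse is in S, and S is closed under ∘: it is a subgroup.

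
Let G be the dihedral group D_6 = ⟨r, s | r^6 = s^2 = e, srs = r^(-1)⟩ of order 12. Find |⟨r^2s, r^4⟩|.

6

|⟨r^2s⟩| = 2 and |⟨r^4⟩| = 3, so |H| is a multiple of lcm(2, 3) = 6 and divides |G| = 12.
Closing under the operation: H = {e, r^2, r^4, s, r^2s, r^4s}, so |H| = 6.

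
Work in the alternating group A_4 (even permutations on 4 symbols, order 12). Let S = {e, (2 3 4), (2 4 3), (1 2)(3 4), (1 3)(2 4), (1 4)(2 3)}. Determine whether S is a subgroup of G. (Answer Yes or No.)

Closure fails: (2 4 3) ∘ (1 2)(3 4) = (1 4 2) ∉ S. So S is not a subgroup.

No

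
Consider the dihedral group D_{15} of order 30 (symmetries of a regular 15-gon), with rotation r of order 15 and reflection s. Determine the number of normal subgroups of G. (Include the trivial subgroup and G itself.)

5

G has 28 subgroups. Checking conjugation-invariance by order — order 1: 1/1 normal; order 2: 0/15 normal; order 3: 1/1 normal; order 5: 1/1 normal; order 6: 0/5 normal; order 10: 0/3 normal; order 15: 1/1 normal; order 30: 1/1 normal.
Total normal subgroups: 5.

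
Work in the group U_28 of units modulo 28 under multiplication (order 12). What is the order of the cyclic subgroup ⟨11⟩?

6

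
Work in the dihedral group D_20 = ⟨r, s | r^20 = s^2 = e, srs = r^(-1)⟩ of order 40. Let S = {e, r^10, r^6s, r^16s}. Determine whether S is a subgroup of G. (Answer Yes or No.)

Yes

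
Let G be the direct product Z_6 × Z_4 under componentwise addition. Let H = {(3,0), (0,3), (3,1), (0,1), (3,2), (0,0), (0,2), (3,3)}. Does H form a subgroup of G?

Yes

|H| = 8 divides |G| = 24, consistent with Lagrange.
H contains the identity, every element's inverse is in H, and H is closed under +: it is a subgroup.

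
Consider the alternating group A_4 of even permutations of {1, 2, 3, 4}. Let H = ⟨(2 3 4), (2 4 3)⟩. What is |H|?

3

|⟨(2 3 4)⟩| = 3 and |⟨(2 4 3)⟩| = 3, so |H| is a multiple of lcm(3, 3) = 3 and divides |G| = 12.
Closing under the operation: H = {e, (2 3 4), (2 4 3)}, so |H| = 3.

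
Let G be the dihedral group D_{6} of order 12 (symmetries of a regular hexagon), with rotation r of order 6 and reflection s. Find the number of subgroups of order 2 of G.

7

|G| = 12 and 2 | 12, so subgroups of order 2 are possible by Lagrange.
The subgroups of order 2 are: {e, r^2s}; {e, r^3}; {e, r^3s}; {e, r^4s}; … (7 in all).
So G has 7 subgroups of order 2.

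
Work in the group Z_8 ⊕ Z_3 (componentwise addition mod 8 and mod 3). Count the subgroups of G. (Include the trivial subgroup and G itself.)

8

|G| = 24, so by Lagrange every subgroup order divides 24. Divisors: 1, 2, 3, 4, 6, 8, 12, 24.
Subgroups by order — order 1: 1; order 2: 1; order 3: 1; order 4: 1; order 6: 1; order 8: 1; order 12: 1; order 24: 1.
Total: 1 + 1 + 1 + 1 + 1 + 1 + 1 + 1 = 8.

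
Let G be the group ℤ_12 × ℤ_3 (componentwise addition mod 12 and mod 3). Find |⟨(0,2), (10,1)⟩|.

18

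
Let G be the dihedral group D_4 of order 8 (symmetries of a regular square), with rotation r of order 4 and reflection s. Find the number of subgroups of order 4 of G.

3

|G| = 8 and 4 | 8, so subgroups of order 4 are possible by Lagrange.
The subgroups of order 4 are: {e, r, r^2, r^3}; {e, r^2, s, r^2s}; {e, r^2, rs, r^3s}.
So G has 3 subgroups of order 4.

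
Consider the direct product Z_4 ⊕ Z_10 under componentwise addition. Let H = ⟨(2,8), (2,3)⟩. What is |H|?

20

|⟨(2,8)⟩| = 10 and |⟨(2,3)⟩| = 10, so |H| is a multiple of lcm(10, 10) = 10 and divides |G| = 40.
Closing under the operation: H = {(0,0), (0,1), (0,2), (0,3), (0,4), (0,5), (0,6), (0,7), (0,8), (0,9), (2,0), (2,1), (2,2), (2,3), (2,4), (2,5), (2,6), (2,7), (2,8), (2,9)}, so |H| = 20.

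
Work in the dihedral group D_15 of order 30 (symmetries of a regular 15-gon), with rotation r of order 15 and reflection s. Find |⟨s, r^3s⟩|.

|⟨s⟩| = 2 and |⟨r^3s⟩| = 2, so |H| is a multiple of lcm(2, 2) = 2 and divides |G| = 30.
Closing under the operation: H = {e, r^3, r^6, r^9, r^12, s, r^3s, r^6s, r^9s, r^12s}, so |H| = 10.

10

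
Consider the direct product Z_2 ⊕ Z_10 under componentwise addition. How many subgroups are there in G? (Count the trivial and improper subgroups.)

|G| = 20, so by Lagrange every subgroup order divides 20. Divisors: 1, 2, 4, 5, 10, 20.
Subgroups by order — order 1: 1; order 2: 3; order 4: 1; order 5: 1; order 10: 3; order 20: 1.
Total: 1 + 3 + 1 + 1 + 3 + 1 = 10.

10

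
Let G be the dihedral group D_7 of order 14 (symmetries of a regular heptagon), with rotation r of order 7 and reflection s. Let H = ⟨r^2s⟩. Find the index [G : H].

|⟨r^2s⟩| = 2 and |G| = 14.
By Lagrange, [G : H] = |G|/|H| = 14/2 = 7.

7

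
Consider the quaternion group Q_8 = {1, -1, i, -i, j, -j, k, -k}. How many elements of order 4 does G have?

6

The elements of order 4 are: i, -i, j, -j, k, -k.
That's 6.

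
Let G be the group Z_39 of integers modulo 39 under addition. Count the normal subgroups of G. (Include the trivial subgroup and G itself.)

G is abelian, so every subgroup is normal.
G has 4 subgroups in total, hence 4 normal subgroups.

4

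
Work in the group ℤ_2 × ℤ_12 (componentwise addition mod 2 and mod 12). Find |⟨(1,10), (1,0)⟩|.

|⟨(1,10)⟩| = 6 and |⟨(1,0)⟩| = 2, so |H| is a multiple of lcm(6, 2) = 6 and divides |G| = 24.
Closing under the operation: H = {(0,0), (0,2), (0,4), (0,6), (0,8), (0,10), (1,0), (1,2), (1,4), (1,6), (1,8), (1,10)}, so |H| = 12.

12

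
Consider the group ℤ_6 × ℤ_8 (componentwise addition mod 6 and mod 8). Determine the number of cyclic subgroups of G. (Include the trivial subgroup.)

16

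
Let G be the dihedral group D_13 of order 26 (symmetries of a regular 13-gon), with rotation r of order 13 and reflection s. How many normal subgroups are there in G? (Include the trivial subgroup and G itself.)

3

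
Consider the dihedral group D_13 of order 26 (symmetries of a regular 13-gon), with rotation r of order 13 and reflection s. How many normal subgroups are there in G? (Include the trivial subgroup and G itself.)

G has 16 subgroups. Checking conjugation-invariance by order — order 1: 1/1 normal; order 2: 0/13 normal; order 13: 1/1 normal; order 26: 1/1 normal.
Total normal subgroups: 3.

3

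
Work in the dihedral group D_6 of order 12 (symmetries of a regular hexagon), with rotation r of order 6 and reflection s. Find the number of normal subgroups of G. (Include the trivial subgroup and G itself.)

7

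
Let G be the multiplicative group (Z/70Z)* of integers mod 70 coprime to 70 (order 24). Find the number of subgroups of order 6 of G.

|G| = 24 and 6 | 24, so subgroups of order 6 are possible by Lagrange.
The subgroups of order 6 are: {1, 11, 19, 51, 59, 69}; {1, 9, 11, 29, 39, 51}; {1, 11, 31, 41, 51, 61}.
So G has 3 subgroups of order 6.

3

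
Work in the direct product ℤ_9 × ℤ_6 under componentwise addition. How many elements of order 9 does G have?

An element (a,b) has order lcm(ord(a), ord(b)); count pairs with lcm equal to 9.
Enumerating gives 18 such elements.

18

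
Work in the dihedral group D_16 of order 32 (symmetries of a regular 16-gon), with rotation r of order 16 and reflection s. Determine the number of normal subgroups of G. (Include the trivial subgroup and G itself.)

G has 36 subgroups. Checking conjugation-invariance by order — order 1: 1/1 normal; order 2: 1/17 normal; order 4: 1/9 normal; order 8: 1/5 normal; order 16: 3/3 normal; order 32: 1/1 normal.
Total normal subgroups: 8.

8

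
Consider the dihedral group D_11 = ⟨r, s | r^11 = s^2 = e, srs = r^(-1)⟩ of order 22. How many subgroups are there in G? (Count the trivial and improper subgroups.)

14

|G| = 22, so by Lagrange every subgroup order divides 22. Divisors: 1, 2, 11, 22.
Subgroups by order — order 1: 1; order 2: 11; order 11: 1; order 22: 1.
Total: 1 + 11 + 1 + 1 = 14.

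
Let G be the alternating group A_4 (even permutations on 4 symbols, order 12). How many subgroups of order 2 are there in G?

3

|G| = 12 and 2 | 12, so subgroups of order 2 are possible by Lagrange.
The subgroups of order 2 are: {e, (1 2)(3 4)}; {e, (1 3)(2 4)}; {e, (1 4)(2 3)}.
So G has 3 subgroups of order 2.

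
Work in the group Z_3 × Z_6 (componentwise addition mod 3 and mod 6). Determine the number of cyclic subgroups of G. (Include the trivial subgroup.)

A cyclic subgroup of order d is generated by each of its φ(d) elements of order d, so the cyclic subgroups of order d number (#elements of order d)/φ(d).
Cyclic subgroups by order — order 1: 1; order 2: 1; order 3: 4; order 6: 4.
Total: 10.

10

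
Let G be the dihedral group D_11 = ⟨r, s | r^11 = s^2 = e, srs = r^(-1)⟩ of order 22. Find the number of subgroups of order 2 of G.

11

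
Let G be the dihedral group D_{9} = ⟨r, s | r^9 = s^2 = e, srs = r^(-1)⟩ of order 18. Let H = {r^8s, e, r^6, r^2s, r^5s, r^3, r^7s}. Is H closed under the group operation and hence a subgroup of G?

No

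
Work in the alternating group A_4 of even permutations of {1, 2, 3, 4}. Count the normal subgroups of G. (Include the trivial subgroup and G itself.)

G has 10 subgroups. Checking conjugation-invariance by order — order 1: 1/1 normal; order 2: 0/3 normal; order 3: 0/4 normal; order 4: 1/1 normal; order 12: 1/1 normal.
Total normal subgroups: 3.

3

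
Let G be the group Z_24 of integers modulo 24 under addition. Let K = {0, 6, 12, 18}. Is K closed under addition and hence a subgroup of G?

Yes

|K| = 4 divides |G| = 24, consistent with Lagrange.
K contains the identity, every element's inverse is in K, and K is closed under +: it is a subgroup.
In fact K = ⟨18⟩.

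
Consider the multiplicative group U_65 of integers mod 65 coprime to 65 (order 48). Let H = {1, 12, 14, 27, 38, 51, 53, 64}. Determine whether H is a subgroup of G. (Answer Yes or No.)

Yes

|H| = 8 divides |G| = 48, consistent with Lagrange.
H contains the identity, every element's inverse is in H, and H is closed under ·: it is a subgroup.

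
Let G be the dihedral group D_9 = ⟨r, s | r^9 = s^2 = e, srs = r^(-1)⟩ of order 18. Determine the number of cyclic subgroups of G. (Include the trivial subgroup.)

12

Group the elements of G by the cyclic subgroup they generate; each cyclic subgroup of order d accounts for φ(d) elements.
Cyclic subgroups by order — order 1: 1; order 2: 9; order 3: 1; order 9: 1.
Total: 12.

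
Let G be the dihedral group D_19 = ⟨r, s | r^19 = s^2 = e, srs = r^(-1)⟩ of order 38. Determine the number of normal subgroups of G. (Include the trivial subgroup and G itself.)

3

G has 22 subgroups. Checking conjugation-invariance by order — order 1: 1/1 normal; order 2: 0/19 normal; order 19: 1/1 normal; order 38: 1/1 normal.
Total normal subgroups: 3.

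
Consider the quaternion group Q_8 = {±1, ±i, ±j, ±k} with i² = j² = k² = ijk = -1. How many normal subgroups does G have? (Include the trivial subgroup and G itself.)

6

G has 6 subgroups. Checking conjugation-invariance by order — order 1: 1/1 normal; order 2: 1/1 normal; order 4: 3/3 normal; order 8: 1/1 normal.
Total normal subgroups: 6.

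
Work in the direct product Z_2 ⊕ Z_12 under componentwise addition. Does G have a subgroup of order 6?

Yes

6 | 24. A subgroup of order 6 is {(0,0), (0,2), (0,4), (0,6), (0,8), (0,10)}.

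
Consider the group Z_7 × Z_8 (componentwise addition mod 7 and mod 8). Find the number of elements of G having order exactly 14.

6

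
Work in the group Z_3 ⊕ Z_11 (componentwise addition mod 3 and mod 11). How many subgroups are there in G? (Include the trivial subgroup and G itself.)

|G| = 33, so by Lagrange every subgroup order divides 33. Divisors: 1, 3, 11, 33.
Subgroups by order — order 1: 1; order 3: 1; order 11: 1; order 33: 1.
Total: 1 + 1 + 1 + 1 = 4.

4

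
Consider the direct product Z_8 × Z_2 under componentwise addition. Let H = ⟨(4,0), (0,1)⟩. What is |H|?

|⟨(4,0)⟩| = 2 and |⟨(0,1)⟩| = 2, so |H| is a multiple of lcm(2, 2) = 2 and divides |G| = 16.
Closing under the operation: H = {(0,0), (0,1), (4,0), (4,1)}, so |H| = 4.

4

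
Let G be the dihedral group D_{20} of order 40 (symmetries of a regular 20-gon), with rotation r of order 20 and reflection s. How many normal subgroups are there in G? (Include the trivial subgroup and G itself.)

G has 48 subgroups. Checking conjugation-invariance by order — order 1: 1/1 normal; order 2: 1/21 normal; order 4: 1/11 normal; order 5: 1/1 normal; order 8: 0/5 normal; order 10: 1/5 normal; order 20: 3/3 normal; order 40: 1/1 normal.
Total normal subgroups: 9.

9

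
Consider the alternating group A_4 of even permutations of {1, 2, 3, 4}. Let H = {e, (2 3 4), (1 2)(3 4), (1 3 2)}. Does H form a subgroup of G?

(1 3 2) ∈ H but its inverse (1 2 3) ∉ H, so H is not a subgroup.

No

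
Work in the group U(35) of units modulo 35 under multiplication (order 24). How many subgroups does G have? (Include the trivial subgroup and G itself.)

16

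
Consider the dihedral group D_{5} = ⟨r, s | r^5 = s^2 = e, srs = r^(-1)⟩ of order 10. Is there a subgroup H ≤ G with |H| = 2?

2 | 10. A subgroup of order 2 is {e, r^2s}.

Yes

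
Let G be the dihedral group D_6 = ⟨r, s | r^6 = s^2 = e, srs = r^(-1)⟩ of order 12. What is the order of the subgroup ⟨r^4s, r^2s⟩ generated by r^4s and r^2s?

|⟨r^4s⟩| = 2 and |⟨r^2s⟩| = 2, so |H| is a multiple of lcm(2, 2) = 2 and divides |G| = 12.
Closing under the operation: H = {e, r^2, r^4, s, r^2s, r^4s}, so |H| = 6.

6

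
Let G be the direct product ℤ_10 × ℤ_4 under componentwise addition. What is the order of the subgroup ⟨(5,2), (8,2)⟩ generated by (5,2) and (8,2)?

20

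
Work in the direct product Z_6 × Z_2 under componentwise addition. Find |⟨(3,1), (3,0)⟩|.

4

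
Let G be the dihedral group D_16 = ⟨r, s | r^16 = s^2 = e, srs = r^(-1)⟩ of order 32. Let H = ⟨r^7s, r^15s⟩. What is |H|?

|⟨r^7s⟩| = 2 and |⟨r^15s⟩| = 2, so |H| is a multiple of lcm(2, 2) = 2 and divides |G| = 32.
Closing under the operation: H = {e, r^8, r^7s, r^15s}, so |H| = 4.

4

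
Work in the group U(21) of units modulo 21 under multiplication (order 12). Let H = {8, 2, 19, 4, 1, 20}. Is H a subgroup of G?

No

2 ∈ H but its inverse 11 ∉ H, so H is not a subgroup.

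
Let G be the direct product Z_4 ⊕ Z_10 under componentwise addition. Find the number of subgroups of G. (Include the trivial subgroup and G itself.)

|G| = 40, so by Lagrange every subgroup order divides 40. Divisors: 1, 2, 4, 5, 8, 10, 20, 40.
Subgroups by order — order 1: 1; order 2: 3; order 4: 3; order 5: 1; order 8: 1; order 10: 3; order 20: 3; order 40: 1.
Total: 1 + 3 + 3 + 1 + 1 + 3 + 3 + 1 = 16.

16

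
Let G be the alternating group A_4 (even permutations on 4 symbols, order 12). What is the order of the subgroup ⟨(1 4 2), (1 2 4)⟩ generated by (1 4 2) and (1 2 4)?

|⟨(1 4 2)⟩| = 3 and |⟨(1 2 4)⟩| = 3, so |H| is a multiple of lcm(3, 3) = 3 and divides |G| = 12.
Closing under the operation: H = {e, (1 2 4), (1 4 2)}, so |H| = 3.

3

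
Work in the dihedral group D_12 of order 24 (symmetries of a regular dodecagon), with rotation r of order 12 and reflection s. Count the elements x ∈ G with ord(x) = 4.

The elements of order 4 are: r^3, r^9.
That's 2.

2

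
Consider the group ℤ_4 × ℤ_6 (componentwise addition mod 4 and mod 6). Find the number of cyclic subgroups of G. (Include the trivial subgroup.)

12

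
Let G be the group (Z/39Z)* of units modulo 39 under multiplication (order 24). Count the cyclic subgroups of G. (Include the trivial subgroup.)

12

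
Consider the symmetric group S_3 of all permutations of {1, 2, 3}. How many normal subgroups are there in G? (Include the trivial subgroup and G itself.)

3

G has 6 subgroups. Checking conjugation-invariance by order — order 1: 1/1 normal; order 2: 0/3 normal; order 3: 1/1 normal; order 6: 1/1 normal.
Total normal subgroups: 3.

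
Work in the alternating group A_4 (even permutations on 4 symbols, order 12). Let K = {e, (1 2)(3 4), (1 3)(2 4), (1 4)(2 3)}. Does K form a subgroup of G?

Yes

|K| = 4 divides |G| = 12, consistent with Lagrange.
K contains the identity, every element's inverse is in K, and K is closed under ∘: it is a subgroup.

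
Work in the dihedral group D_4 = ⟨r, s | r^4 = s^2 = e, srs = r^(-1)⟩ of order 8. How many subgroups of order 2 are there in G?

5

|G| = 8 and 2 | 8, so subgroups of order 2 are possible by Lagrange.
The subgroups of order 2 are: {e, r^2}; {e, r^2s}; {e, r^3s}; {e, rs}; … (5 in all).
So G has 5 subgroups of order 2.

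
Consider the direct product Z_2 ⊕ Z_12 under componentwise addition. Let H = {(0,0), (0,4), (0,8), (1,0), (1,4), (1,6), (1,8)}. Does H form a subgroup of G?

|H| = 7 does not divide |G| = 24, so by Lagrange H is not a subgroup.

No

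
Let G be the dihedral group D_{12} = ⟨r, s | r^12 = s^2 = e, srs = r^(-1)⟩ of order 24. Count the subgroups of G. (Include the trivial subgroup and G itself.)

|G| = 24, so by Lagrange every subgroup order divides 24. Divisors: 1, 2, 3, 4, 6, 8, 12, 24.
Subgroups by order — order 1: 1; order 2: 13; order 3: 1; order 4: 7; order 6: 5; order 8: 3; order 12: 3; order 24: 1.
Total: 1 + 13 + 1 + 7 + 5 + 3 + 3 + 1 = 34.

34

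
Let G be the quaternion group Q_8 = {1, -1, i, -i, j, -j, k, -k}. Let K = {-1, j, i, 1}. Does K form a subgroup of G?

i ∈ K but its inverse -i ∉ K, so K is not a subgroup.

No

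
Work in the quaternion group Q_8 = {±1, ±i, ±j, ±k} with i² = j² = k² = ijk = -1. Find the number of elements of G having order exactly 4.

6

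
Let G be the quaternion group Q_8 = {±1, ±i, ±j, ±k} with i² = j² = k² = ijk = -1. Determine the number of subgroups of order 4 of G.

|G| = 8 and 4 | 8, so subgroups of order 4 are possible by Lagrange.
The subgroups of order 4 are: {1, -1, i, -i}; {1, -1, j, -j}; {1, -1, k, -k}.
So G has 3 subgroups of order 4.

3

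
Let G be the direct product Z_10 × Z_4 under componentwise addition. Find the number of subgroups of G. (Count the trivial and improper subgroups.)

|G| = 40, so by Lagrange every subgroup order divides 40. Divisors: 1, 2, 4, 5, 8, 10, 20, 40.
Subgroups by order — order 1: 1; order 2: 3; order 4: 3; order 5: 1; order 8: 1; order 10: 3; order 20: 3; order 40: 1.
Total: 1 + 3 + 3 + 1 + 1 + 3 + 3 + 1 = 16.

16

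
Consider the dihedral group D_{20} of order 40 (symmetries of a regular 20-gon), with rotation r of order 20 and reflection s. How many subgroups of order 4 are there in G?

11

|G| = 40 and 4 | 40, so subgroups of order 4 are possible by Lagrange.
The subgroups of order 4 are: {e, r^10, s, r^10s}; {e, r^10, rs, r^11s}; {e, r^10, r^2s, r^12s}; {e, r^10, r^3s, r^13s}; … (11 in all).
So G has 11 subgroups of order 4.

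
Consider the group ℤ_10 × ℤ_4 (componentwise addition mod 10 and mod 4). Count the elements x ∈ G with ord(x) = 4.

4

An element (a,b) has order lcm(ord(a), ord(b)); count pairs with lcm equal to 4.
Enumerating gives 4 such elements.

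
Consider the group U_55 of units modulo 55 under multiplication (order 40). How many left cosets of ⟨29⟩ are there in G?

|⟨29⟩| = 10 and |G| = 40.
By Lagrange, [G : H] = |G|/|H| = 40/10 = 4.

4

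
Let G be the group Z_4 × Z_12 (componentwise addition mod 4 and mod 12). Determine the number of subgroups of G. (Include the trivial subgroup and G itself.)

|G| = 48, so by Lagrange every subgroup order divides 48. Divisors: 1, 2, 3, 4, 6, 8, 12, 16, 24, 48.
Subgroups by order — order 1: 1; order 2: 3; order 3: 1; order 4: 7; order 6: 3; order 8: 3; order 12: 7; order 16: 1; order 24: 3; order 48: 1.
Total: 1 + 3 + 1 + 7 + 3 + 3 + 7 + 1 + 3 + 1 = 30.

30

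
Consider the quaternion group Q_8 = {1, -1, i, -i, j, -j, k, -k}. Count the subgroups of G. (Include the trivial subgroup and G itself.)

6

|G| = 8, so by Lagrange every subgroup order divides 8. Divisors: 1, 2, 4, 8.
Subgroups by order — order 1: 1; order 2: 1; order 4: 3; order 8: 1.
Total: 1 + 1 + 3 + 1 = 6.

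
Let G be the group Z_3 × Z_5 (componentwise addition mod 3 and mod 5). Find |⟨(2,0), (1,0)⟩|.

|⟨(2,0)⟩| = 3 and |⟨(1,0)⟩| = 3, so |H| is a multiple of lcm(3, 3) = 3 and divides |G| = 15.
Closing under the operation: H = {(0,0), (1,0), (2,0)}, so |H| = 3.

3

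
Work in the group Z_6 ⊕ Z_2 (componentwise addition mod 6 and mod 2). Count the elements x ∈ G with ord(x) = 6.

6

An element (a,b) has order lcm(ord(a), ord(b)); count pairs with lcm equal to 6.
Enumerating gives 6 such elements.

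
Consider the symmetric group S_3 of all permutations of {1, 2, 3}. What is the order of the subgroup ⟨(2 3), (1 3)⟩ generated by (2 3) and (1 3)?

6

|⟨(2 3)⟩| = 2 and |⟨(1 3)⟩| = 2, so |H| is a multiple of lcm(2, 2) = 2 and divides |G| = 6.
Closing {(2 3), (1 3)} under the group operation gives all of G, so |H| = 6.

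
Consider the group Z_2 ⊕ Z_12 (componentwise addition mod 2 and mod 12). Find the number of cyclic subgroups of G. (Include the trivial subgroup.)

12

Group the elements of G by the cyclic subgroup they generate; each cyclic subgroup of order d accounts for φ(d) elements.
Cyclic subgroups by order — order 1: 1; order 2: 3; order 3: 1; order 4: 2; order 6: 3; order 12: 2.
Total: 12.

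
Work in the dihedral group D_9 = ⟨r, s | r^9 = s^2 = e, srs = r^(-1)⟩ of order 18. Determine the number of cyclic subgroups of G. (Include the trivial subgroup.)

12

Each element a generates a cyclic subgroup ⟨a⟩; distinct elements may generate the same one (a cyclic group of order d has φ(d) generators).
Cyclic subgroups by order — order 1: 1; order 2: 9; order 3: 1; order 9: 1.
Total: 12.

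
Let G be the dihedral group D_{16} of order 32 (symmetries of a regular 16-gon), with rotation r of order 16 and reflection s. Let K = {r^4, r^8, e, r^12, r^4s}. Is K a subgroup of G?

No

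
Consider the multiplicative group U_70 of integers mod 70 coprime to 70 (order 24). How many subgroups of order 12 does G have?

|G| = 24 and 12 | 24, so subgroups of order 12 are possible by Lagrange.
The subgroups of order 12 are: {1, 3, 9, 11, 13, 17, 27, 29, 33, 39, 47, 51}; {1, 9, 11, 19, 29, 31, 39, 41, 51, 59, 61, 69}; {1, 9, 11, 23, 29, 37, 39, 43, 51, 53, 57, 67}.
So G has 3 subgroups of order 12.

3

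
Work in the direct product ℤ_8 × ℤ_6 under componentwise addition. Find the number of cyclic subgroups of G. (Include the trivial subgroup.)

16

Each element a generates a cyclic subgroup ⟨a⟩; distinct elements may generate the same one (a cyclic group of order d has φ(d) generators).
Cyclic subgroups by order — order 1: 1; order 2: 3; order 3: 1; order 4: 2; order 6: 3; order 8: 2; order 12: 2; order 24: 2.
Total: 16.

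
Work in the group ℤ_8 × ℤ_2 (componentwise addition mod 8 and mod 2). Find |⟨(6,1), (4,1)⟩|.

|⟨(6,1)⟩| = 4 and |⟨(4,1)⟩| = 2, so |H| is a multiple of lcm(4, 2) = 4 and divides |G| = 16.
Closing under the operation: H = {(0,0), (0,1), (2,0), (2,1), (4,0), (4,1), (6,0), (6,1)}, so |H| = 8.

8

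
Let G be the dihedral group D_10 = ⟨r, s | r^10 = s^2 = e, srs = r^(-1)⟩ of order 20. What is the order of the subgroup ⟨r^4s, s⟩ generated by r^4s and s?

|⟨r^4s⟩| = 2 and |⟨s⟩| = 2, so |H| is a multiple of lcm(2, 2) = 2 and divides |G| = 20.
Closing under the operation: H = {e, r^2, r^4, r^6, r^8, s, r^2s, r^4s, r^6s, r^8s}, so |H| = 10.

10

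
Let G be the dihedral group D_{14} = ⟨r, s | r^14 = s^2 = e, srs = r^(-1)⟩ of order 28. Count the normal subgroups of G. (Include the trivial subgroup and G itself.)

G has 28 subgroups. Checking conjugation-invariance by order — order 1: 1/1 normal; order 2: 1/15 normal; order 4: 0/7 normal; order 7: 1/1 normal; order 14: 3/3 normal; order 28: 1/1 normal.
Total normal subgroups: 7.

7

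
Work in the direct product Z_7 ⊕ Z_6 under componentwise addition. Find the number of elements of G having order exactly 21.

12

An element (a,b) has order lcm(ord(a), ord(b)); count pairs with lcm equal to 21.
Enumerating gives 12 such elements.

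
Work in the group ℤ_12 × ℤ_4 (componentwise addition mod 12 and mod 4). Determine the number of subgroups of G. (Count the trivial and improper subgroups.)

|G| = 48, so by Lagrange every subgroup order divides 48. Divisors: 1, 2, 3, 4, 6, 8, 12, 16, 24, 48.
Subgroups by order — order 1: 1; order 2: 3; order 3: 1; order 4: 7; order 6: 3; order 8: 3; order 12: 7; order 16: 1; order 24: 3; order 48: 1.
Total: 1 + 3 + 1 + 7 + 3 + 3 + 7 + 1 + 3 + 1 = 30.

30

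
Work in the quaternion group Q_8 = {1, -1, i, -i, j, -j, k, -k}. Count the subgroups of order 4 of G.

3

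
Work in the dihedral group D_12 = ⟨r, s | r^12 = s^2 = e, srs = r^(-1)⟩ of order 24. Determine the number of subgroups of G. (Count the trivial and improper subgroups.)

34

|G| = 24, so by Lagrange every subgroup order divides 24. Divisors: 1, 2, 3, 4, 6, 8, 12, 24.
Subgroups by order — order 1: 1; order 2: 13; order 3: 1; order 4: 7; order 6: 5; order 8: 3; order 12: 3; order 24: 1.
Total: 1 + 13 + 1 + 7 + 5 + 3 + 3 + 1 = 34.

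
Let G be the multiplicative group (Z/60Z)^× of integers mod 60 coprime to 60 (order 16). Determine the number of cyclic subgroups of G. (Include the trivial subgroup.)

12

Group the elements of G by the cyclic subgroup they generate; each cyclic subgroup of order d accounts for φ(d) elements.
Cyclic subgroups by order — order 1: 1; order 2: 7; order 4: 4.
Total: 12.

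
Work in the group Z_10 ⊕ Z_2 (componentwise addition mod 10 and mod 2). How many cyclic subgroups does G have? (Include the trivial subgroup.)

8

Each element a generates a cyclic subgroup ⟨a⟩; distinct elements may generate the same one (a cyclic group of order d has φ(d) generators).
Cyclic subgroups by order — order 1: 1; order 2: 3; order 5: 1; order 10: 3.
Total: 8.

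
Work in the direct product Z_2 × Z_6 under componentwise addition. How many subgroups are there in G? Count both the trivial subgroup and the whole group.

|G| = 12, so by Lagrange every subgroup order divides 12. Divisors: 1, 2, 3, 4, 6, 12.
Subgroups by order — order 1: 1; order 2: 3; order 3: 1; order 4: 1; order 6: 3; order 12: 1.
Total: 1 + 3 + 1 + 1 + 3 + 1 = 10.

10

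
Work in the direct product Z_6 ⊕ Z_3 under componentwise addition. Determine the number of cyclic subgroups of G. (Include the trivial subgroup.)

10

Each element a generates a cyclic subgroup ⟨a⟩; distinct elements may generate the same one (a cyclic group of order d has φ(d) generators).
Cyclic subgroups by order — order 1: 1; order 2: 1; order 3: 4; order 6: 4.
Total: 10.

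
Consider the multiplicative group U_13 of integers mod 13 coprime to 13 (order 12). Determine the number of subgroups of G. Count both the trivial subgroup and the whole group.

6

|G| = 12, so by Lagrange every subgroup order divides 12. Divisors: 1, 2, 3, 4, 6, 12.
Subgroups by order — order 1: 1; order 2: 1; order 3: 1; order 4: 1; order 6: 1; order 12: 1.
Total: 1 + 1 + 1 + 1 + 1 + 1 = 6.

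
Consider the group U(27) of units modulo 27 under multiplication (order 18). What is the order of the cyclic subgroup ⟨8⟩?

Compute successive powers of 8 mod 27: 8, 10, 26, 19, 17, 1; 8^6 ≡ 1 (mod 27).
So |⟨8⟩| = 6.

6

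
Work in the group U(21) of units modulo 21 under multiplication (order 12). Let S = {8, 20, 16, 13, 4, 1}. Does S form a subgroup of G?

Closure fails: 16 · 20 = 5 ∉ S. So S is not a subgroup.

No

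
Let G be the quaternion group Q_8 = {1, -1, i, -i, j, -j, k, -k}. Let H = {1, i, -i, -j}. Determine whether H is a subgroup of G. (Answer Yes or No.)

No

-j ∈ H but its inverse j ∉ H, so H is not a subgroup.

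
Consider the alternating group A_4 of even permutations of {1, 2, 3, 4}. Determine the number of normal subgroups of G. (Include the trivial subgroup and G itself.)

G has 10 subgroups. Checking conjugation-invariance by order — order 1: 1/1 normal; order 2: 0/3 normal; order 3: 0/4 normal; order 4: 1/1 normal; order 12: 1/1 normal.
Total normal subgroups: 3.

3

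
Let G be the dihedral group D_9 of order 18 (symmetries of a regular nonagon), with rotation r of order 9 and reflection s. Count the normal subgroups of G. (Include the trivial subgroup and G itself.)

G has 16 subgroups. Checking conjugation-invariance by order — order 1: 1/1 normal; order 2: 0/9 normal; order 3: 1/1 normal; order 6: 0/3 normal; order 9: 1/1 normal; order 18: 1/1 normal.
Total normal subgroups: 4.

4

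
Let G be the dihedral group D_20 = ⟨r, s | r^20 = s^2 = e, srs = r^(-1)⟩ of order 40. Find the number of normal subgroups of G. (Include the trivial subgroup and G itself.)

G has 48 subgroups. Checking conjugation-invariance by order — order 1: 1/1 normal; order 2: 1/21 normal; order 4: 1/11 normal; order 5: 1/1 normal; order 8: 0/5 normal; order 10: 1/5 normal; order 20: 3/3 normal; order 40: 1/1 normal.
Total normal subgroups: 9.

9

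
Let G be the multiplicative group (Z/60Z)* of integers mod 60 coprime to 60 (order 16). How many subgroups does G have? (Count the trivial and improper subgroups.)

27

|G| = 16, so by Lagrange every subgroup order divides 16. Divisors: 1, 2, 4, 8, 16.
Subgroups by order — order 1: 1; order 2: 7; order 4: 11; order 8: 7; order 16: 1.
Total: 1 + 7 + 11 + 7 + 1 = 27.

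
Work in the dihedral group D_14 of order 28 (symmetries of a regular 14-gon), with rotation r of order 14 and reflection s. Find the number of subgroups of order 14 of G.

3

|G| = 28 and 14 | 28, so subgroups of order 14 are possible by Lagrange.
The subgroups of order 14 are: {e, r, r^2, r^3, r^4, r^5, r^6, r^7, r^8, r^9, r^10, r^11, r^12, r^13}; {e, r^2, r^4, r^6, r^8, r^10, r^12, s, r^2s, r^4s, r^6s, r^8s, r^10s, r^12s}; {e, r^2, r^4, r^6, r^8, r^10, r^12, rs, r^3s, r^5s, r^7s, r^9s, r^11s, r^13s}.
So G has 3 subgroups of order 14.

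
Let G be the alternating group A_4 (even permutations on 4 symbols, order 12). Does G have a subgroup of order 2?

Yes

2 | 12. A subgroup of order 2 is {e, (1 2)(3 4)}.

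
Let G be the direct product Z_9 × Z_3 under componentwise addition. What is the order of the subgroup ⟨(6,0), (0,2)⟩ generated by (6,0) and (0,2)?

|⟨(6,0)⟩| = 3 and |⟨(0,2)⟩| = 3, so |H| is a multiple of lcm(3, 3) = 3 and divides |G| = 27.
Closing under the operation: H = {(0,0), (0,1), (0,2), (3,0), (3,1), (3,2), (6,0), (6,1), (6,2)}, so |H| = 9.

9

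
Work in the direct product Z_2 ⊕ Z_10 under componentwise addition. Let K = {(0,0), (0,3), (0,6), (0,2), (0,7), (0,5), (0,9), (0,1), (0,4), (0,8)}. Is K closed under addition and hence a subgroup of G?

|K| = 10 divides |G| = 20, consistent with Lagrange.
K contains the identity, every element's inverse is in K, and K is closed under +: it is a subgroup.
In fact K = ⟨(0,1)⟩.

Yes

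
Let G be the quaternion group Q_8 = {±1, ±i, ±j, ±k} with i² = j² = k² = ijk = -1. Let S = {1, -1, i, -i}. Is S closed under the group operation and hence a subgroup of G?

|S| = 4 divides |G| = 8, consistent with Lagrange.
S contains the identity, every element's inverse is in S, and S is closed under ·: it is a subgroup.
In fact S = ⟨-i⟩.

Yes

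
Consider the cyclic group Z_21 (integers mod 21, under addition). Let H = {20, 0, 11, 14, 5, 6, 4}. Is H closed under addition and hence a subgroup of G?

4 ∈ H but its inverse 17 ∉ H, so H is not a subgroup.

No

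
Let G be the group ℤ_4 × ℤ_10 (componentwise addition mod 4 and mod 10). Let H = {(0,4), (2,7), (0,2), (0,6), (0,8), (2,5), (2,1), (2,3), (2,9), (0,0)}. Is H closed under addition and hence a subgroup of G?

Yes

|H| = 10 divides |G| = 40, consistent with Lagrange.
H contains the identity, every element's inverse is in H, and H is closed under +: it is a subgroup.
In fact H = ⟨(2,1)⟩.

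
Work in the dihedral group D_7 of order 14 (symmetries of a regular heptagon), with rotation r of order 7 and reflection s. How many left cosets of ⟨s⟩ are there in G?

|⟨s⟩| = 2 and |G| = 14.
By Lagrange, [G : H] = |G|/|H| = 14/2 = 7.

7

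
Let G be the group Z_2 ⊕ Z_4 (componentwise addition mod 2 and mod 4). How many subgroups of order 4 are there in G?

|G| = 8 and 4 | 8, so subgroups of order 4 are possible by Lagrange.
The subgroups of order 4 are: {(0,0), (0,1), (0,2), (0,3)}; {(0,0), (0,2), (1,0), (1,2)}; {(0,0), (0,2), (1,1), (1,3)}.
So G has 3 subgroups of order 4.

3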